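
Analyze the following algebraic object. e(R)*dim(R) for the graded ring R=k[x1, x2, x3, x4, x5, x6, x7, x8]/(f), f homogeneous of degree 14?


e(R)=deg(f)=14, dim(R)=8-1=7
e*dim=14*7=98


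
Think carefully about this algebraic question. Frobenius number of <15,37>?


gcd(15,37)=1 => F=ab-a-b=15*37-15-37=555-52=503


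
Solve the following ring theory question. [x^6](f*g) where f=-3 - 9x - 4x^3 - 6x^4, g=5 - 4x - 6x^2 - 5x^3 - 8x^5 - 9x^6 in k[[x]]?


[x^6] = sum a_i*b_j, i+j=6
  -3*-9=27
  -9*-8=72
  -4*-5=20
  -6*-6=36
Sum=155


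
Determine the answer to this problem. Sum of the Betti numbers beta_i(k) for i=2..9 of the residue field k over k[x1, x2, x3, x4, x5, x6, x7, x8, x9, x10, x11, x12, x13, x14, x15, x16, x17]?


Koszul resolution: beta_i(k)=C(n,i), n=17
C(17,2)=136, C(17,3)=680, C(17,4)=2380, C(17,5)=6188, C(17,6)=12376, C(17,7)=19448, C(17,8)=24310, C(17,9)=24310
Sum=89828


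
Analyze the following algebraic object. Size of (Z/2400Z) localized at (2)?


2-primary part: 2400=2^5*75
Size=2^5=32


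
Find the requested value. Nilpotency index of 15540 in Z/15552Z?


15540^k mod 15552:
k=1: 15540
k=2: 144
k=3: 13824
k=4: 5184
k=5: 0
First zero at k = 5


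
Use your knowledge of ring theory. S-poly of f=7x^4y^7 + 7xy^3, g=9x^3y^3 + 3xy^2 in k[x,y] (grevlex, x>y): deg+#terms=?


LT(f)=7x^4y^7, LT(g)=9x^3y^3
lcm(LM)=x^4y^7
S(f,g) (scaled by 63 to clear denominators) = 9*f - 7xy^4*g = -21x^2y^6 + 63xy^3
2 terms, deg 8.
8+2=10


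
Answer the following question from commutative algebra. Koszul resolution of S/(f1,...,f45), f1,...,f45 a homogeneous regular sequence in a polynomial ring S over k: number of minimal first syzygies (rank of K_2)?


Regular sequence => Koszul complex is the minimal free resolution.
Syz_1 minimally generated by Koszul relations f_i*e_j - f_j*e_i (i<j): mu(Syz_1) = beta_2 = C(m,2) = m(m-1)/2
m=45
45*44/2 = 990


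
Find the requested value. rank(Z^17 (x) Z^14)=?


rank(M(x)N) = rank(M)*rank(N)
17*14 = 238


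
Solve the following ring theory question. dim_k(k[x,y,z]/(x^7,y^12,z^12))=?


Basis: x^iy^jz^k, i<7,j<12,k<12
7*12*12=1008


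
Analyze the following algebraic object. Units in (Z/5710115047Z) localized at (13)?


Local ring = Z/815730721Z.
phi(815730721) = 13^7*(13-1) = 752982204


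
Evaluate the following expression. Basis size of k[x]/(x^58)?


Basis: 1,x,...,x^57
dim=58


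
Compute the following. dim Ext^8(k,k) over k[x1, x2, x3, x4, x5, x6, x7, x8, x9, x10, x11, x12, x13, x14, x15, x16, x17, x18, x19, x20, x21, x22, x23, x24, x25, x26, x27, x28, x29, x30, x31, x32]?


C(n,i)=C(32,8)=10518300


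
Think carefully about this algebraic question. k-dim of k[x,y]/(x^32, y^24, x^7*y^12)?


k[x,y]/I, I = (x^32, y^24, x^7*y^12)
Rect: 32x24=768. Corner: (32-7)x(24-12)=300.
dim = 768-300 = 468


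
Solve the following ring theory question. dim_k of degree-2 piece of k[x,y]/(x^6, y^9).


k[x,y], I = (x^6, y^9), d = 2
Need i < 6 and d-i < 9.
Range: 0 <= i <= 2.
H(2) = 3


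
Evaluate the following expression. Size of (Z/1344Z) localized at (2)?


2-primary part: 1344=2^6*21
Size=2^6=64


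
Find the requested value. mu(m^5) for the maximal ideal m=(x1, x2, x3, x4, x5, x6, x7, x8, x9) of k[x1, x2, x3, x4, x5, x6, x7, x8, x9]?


Graded Nakayama: mu(m^d) = dim_k (m^d/m^(d+1)) = #degree-5 monomials in 9 vars
C(n+d-1,d)=C(13,5)=1287


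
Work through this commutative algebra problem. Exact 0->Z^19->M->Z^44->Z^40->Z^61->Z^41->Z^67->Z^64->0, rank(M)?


Alt sum=0:
(-1)^0*19 + (-1)^1*? + (-1)^2*44 + (-1)^3*40 + (-1)^4*61 + (-1)^5*41 + (-1)^6*67 + (-1)^7*64=0
rank(M)=46


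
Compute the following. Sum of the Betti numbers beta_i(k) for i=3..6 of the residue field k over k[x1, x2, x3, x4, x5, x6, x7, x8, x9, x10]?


Koszul resolution: beta_i(k)=C(n,i), n=10
C(10,3)=120, C(10,4)=210, C(10,5)=252, C(10,6)=210
Sum=792


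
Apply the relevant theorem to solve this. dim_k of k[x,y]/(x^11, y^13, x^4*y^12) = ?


k[x,y]/I, I = (x^11, y^13, x^4*y^12)
Rect: 11x13=143. Corner: (11-4)x(13-12)=7.
dim = 143-7 = 136


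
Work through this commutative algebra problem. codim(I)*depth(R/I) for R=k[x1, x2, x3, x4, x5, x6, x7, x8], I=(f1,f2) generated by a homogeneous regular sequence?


codim=2, depth=dim(R/I)=8-2=6
Product=2*6=12


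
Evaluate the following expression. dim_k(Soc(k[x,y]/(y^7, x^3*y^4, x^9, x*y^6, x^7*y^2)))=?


Socle = ann(m) = span of standard monomials u with x*u, y*u in I (staircase corners).
Minimal generators: x^9, x^7*y^2, x^3*y^4, x*y^6, y^7
Corners: y^6, x^2y^5, x^6y^3, x^8y
Socle dim=4


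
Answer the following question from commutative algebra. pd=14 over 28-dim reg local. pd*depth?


pd+depth=28
depth=28-14=14
pd*depth=14*14=196


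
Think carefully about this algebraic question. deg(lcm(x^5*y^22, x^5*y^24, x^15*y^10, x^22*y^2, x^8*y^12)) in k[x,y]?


lcm = componentwise max:
x: max(5,5,15,22,8)=22
y: max(22,24,10,2,12)=24
Total=22+24=46


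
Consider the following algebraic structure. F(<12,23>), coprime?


gcd(12,23)=1 => F=ab-a-b=12*23-12-23=276-35=241


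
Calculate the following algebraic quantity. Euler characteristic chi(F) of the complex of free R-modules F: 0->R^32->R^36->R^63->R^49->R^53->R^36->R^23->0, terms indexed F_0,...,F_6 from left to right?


chi = sum (-1)^i * rank:
(-1)^0*32=32
(-1)^1*36=-36
(-1)^2*63=63
(-1)^3*49=-49
(-1)^4*53=53
(-1)^5*36=-36
(-1)^6*23=23
chi=50


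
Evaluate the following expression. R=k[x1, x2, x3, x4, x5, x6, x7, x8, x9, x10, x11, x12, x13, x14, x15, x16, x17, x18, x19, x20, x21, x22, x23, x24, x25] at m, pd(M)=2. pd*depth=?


pd+depth=25
depth=25-2=23
pd*depth=2*23=46


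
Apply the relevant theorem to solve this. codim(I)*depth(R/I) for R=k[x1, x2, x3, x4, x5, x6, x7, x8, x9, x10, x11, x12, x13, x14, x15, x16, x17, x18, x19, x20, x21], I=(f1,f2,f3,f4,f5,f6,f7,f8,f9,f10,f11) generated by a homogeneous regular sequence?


codim=11, depth=dim(R/I)=21-11=10
Product=11*10=110


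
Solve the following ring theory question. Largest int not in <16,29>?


gcd(16,29)=1 => F=ab-a-b=16*29-16-29=464-45=419


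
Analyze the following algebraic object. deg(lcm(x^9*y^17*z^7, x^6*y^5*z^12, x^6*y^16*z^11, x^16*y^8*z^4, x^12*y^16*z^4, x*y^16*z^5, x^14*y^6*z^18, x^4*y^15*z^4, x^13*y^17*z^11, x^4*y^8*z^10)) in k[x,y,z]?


lcm = componentwise max:
x: max(9,6,6,16,12,1,14,4,13,4)=16
y: max(17,5,16,8,16,16,6,15,17,8)=17
z: max(7,12,11,4,4,5,18,4,11,10)=18
Total=16+17+18=51


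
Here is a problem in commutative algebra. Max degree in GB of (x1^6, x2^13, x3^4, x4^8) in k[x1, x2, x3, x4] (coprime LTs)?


Pure powers, coprime LTs => already GB.
Degrees: 6, 13, 4, 8
Max=13


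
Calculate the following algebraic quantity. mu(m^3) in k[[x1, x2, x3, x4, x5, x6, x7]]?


C(n+d-1,d)=C(9,3)=84


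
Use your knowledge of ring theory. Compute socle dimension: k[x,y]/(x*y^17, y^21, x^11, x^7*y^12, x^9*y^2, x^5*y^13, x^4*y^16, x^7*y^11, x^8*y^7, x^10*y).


Socle = ann(m) = span of standard monomials u with x*u, y*u in I (staircase corners).
Redundant generators: x^7*y^12
Minimal generators: x^11, x^10*y, x^9*y^2, x^8*y^7, x^7*y^11, x^5*y^13, x^4*y^16, x*y^17, y^21
Corners: y^20, x^3y^16, x^4y^15, x^6y^12, x^7y^10, x^8y^6, x^9y, x^10
Socle dim=8


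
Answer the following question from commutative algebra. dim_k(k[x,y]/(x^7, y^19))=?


Basis: x^i*y^j, i<7, j<19
7*19=133


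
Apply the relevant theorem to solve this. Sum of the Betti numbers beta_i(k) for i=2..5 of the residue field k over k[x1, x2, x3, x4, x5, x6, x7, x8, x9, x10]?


Koszul resolution: beta_i(k)=C(n,i), n=10
C(10,2)=45, C(10,3)=120, C(10,4)=210, C(10,5)=252
Sum=627


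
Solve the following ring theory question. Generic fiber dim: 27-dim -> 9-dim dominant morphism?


dim(fiber)=dim(X)-dim(Y)=27-9=18


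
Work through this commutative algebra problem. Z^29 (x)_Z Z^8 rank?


rank(M(x)N) = rank(M)*rank(N)
29*8 = 232


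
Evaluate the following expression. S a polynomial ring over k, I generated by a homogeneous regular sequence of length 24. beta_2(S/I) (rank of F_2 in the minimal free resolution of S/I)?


Regular sequence => Koszul complex is the minimal free resolution.
Syz_1 minimally generated by Koszul relations f_i*e_j - f_j*e_i (i<j): mu(Syz_1) = beta_2 = C(m,2) = m(m-1)/2
m=24
24*23/2 = 276


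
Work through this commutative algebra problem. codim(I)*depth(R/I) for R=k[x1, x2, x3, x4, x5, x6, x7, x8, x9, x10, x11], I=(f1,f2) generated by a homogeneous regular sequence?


codim=2, depth=dim(R/I)=11-2=9
Product=2*9=18


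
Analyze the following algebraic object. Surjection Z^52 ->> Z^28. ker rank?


rank(ker) = 52-28 = 24


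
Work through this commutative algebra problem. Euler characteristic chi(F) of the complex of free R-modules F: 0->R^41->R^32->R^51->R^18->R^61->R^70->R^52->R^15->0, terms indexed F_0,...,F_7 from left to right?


chi = sum (-1)^i * rank:
(-1)^0*41=41
(-1)^1*32=-32
(-1)^2*51=51
(-1)^3*18=-18
(-1)^4*61=61
(-1)^5*70=-70
(-1)^6*52=52
(-1)^7*15=-15
chi=70


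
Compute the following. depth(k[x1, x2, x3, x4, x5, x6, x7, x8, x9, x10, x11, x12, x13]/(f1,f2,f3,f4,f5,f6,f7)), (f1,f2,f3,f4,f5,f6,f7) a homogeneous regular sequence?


depth(R)=13
depth(R/I)=13-7=6


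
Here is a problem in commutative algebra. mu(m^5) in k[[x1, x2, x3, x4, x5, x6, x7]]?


C(n+d-1,d)=C(11,5)=462


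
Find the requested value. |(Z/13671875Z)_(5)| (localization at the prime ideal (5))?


5-primary part: 13671875=5^9*7
Size=5^9=1953125


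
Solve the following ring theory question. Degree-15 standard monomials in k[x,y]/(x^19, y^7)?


k[x,y], I = (x^19, y^7), d = 15
Need i < 19 and d-i < 7.
Range: 9 <= i <= 15.
H(15) = 7


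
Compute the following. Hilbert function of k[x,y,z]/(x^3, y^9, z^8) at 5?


Need i<3, j<9, k<8 with i+j+k=5.
For each i, j ranges over max(0,5-i-7)..min(8,5-i):
  i=0: j in [0,5] -> 6
  i=1: j in [0,4] -> 5
  i=2: j in [0,3] -> 4
H(5) = 6+5+4 = 15


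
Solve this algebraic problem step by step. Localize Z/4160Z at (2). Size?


2-primary part: 4160=2^6*65
Size=2^6=64


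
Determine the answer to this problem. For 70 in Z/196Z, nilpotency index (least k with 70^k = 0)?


70^k mod 196:
k=1: 70
k=2: 0
First zero at k = 2


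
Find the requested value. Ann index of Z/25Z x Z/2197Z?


Exponent = lcm of the cyclic orders; pairwise coprime => product.
5^2*13^3=25*2197=54925


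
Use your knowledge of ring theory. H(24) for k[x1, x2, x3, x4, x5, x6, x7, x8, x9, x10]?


C(d+n-1,n-1)=C(33,9)=38567100


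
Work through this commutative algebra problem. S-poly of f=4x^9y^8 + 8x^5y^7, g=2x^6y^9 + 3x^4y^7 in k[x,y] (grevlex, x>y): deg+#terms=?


LT(f)=4x^9y^8, LT(g)=2x^6y^9
lcm(LM)=x^9y^9
S(f,g) (scaled by 8 to clear denominators) = 2y*f - 4x^3*g = -12x^7y^7 + 16x^5y^8
2 terms, deg 14.
14+2=16


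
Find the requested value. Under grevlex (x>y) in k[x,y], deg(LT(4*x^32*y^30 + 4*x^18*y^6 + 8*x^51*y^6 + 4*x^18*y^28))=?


LT: 4*x^32*y^30
deg_x=32, deg_y=30
Total=32+30=62


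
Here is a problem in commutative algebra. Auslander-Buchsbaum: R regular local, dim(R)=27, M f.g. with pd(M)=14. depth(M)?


pd+depth=depth(R)=27
depth=27-14=13


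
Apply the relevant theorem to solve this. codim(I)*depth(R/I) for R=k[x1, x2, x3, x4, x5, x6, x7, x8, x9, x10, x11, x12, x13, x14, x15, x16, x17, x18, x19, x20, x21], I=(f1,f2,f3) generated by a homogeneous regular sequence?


codim=3, depth=dim(R/I)=21-3=18
Product=3*18=54


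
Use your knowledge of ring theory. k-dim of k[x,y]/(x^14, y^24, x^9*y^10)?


k[x,y]/I, I = (x^14, y^24, x^9*y^10)
Rect: 14x24=336. Corner: (14-9)x(24-10)=70.
dim = 336-70 = 266


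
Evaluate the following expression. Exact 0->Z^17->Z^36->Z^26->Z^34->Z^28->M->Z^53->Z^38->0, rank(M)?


Alt sum=0:
(-1)^0*17 + (-1)^1*36 + (-1)^2*26 + (-1)^3*34 + (-1)^4*28 + (-1)^5*? + (-1)^6*53 + (-1)^7*38=0
rank(M)=16


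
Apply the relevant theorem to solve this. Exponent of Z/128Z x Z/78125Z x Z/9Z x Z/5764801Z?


Exponent = lcm of the cyclic orders; pairwise coprime => product.
2^7*5^7*3^2*7^8=128*78125*9*5764801=518832090000000


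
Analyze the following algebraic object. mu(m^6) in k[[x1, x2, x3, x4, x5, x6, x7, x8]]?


C(n+d-1,d)=C(13,6)=1716


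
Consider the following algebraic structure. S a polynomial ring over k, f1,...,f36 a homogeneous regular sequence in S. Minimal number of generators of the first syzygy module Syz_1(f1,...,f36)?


Regular sequence => Koszul complex is the minimal free resolution.
Syz_1 minimally generated by Koszul relations f_i*e_j - f_j*e_i (i<j): mu(Syz_1) = beta_2 = C(m,2) = m(m-1)/2
m=36
36*35/2 = 630


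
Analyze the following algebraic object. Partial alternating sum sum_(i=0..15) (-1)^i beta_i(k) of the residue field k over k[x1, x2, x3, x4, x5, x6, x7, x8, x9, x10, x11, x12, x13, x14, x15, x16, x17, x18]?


Koszul resolution: beta_i(k)=C(n,i), n=18
sum_(i=0..p) (-1)^i C(n,i) = (-1)^p C(n-1,p)
(-1)^15*C(17,15) = (-1)^15*136 = -136


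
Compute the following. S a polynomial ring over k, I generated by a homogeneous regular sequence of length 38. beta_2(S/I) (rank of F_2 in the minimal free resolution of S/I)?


Regular sequence => Koszul complex is the minimal free resolution.
Syz_1 minimally generated by Koszul relations f_i*e_j - f_j*e_i (i<j): mu(Syz_1) = beta_2 = C(m,2) = m(m-1)/2
m=38
38*37/2 = 703


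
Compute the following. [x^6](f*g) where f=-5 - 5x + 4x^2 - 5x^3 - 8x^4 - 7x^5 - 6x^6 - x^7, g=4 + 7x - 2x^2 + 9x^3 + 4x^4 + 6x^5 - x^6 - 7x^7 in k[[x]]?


[x^6] = sum a_i*b_j, i+j=6
  -5*-1=5
  -5*6=-30
  4*4=16
  -5*9=-45
  -8*-2=16
  -7*7=-49
  -6*4=-24
Sum=-111


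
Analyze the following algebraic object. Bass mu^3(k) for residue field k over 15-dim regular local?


C(n,i)=C(15,3)=455


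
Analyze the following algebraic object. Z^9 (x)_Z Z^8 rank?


rank(M(x)N) = rank(M)*rank(N)
9*8 = 72


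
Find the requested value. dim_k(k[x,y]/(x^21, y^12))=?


Basis: x^i*y^j, i<21, j<12
21*12=252


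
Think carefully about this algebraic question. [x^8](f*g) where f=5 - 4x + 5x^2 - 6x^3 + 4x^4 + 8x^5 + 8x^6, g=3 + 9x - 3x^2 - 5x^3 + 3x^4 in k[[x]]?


[x^8] = sum a_i*b_j, i+j=8
  4*3=12
  8*-5=-40
  8*-3=-24
Sum=-52


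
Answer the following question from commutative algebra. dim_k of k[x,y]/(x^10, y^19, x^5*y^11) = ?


k[x,y]/I, I = (x^10, y^19, x^5*y^11)
Rect: 10x19=190. Corner: (10-5)x(19-11)=40.
dim = 190-40 = 150


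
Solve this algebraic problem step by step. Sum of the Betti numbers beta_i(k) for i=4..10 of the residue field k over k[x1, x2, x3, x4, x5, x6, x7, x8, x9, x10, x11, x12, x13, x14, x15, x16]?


Koszul resolution: beta_i(k)=C(n,i), n=16
C(16,4)=1820, C(16,5)=4368, C(16,6)=8008, C(16,7)=11440, C(16,8)=12870, C(16,9)=11440, C(16,10)=8008
Sum=57954


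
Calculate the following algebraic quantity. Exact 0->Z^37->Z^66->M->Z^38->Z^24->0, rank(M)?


Alt sum=0:
(-1)^0*37 + (-1)^1*66 + (-1)^2*? + (-1)^3*38 + (-1)^4*24=0
rank(M)=43


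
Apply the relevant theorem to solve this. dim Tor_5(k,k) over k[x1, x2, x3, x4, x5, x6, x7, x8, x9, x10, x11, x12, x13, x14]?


Koszul: C(n,i)=C(14,5)=2002


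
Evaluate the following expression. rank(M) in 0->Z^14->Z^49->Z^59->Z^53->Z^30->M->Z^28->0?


Alt sum=0:
(-1)^0*14 + (-1)^1*49 + (-1)^2*59 + (-1)^3*53 + (-1)^4*30 + (-1)^5*? + (-1)^6*28=0
rank(M)=29


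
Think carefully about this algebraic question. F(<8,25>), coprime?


gcd(8,25)=1 => F=ab-a-b=8*25-8-25=200-33=167


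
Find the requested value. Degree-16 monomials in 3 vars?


C(d+n-1,n-1)=C(18,2)=153


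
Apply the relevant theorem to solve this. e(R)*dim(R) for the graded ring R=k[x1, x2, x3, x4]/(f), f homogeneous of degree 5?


e(R)=deg(f)=5, dim(R)=4-1=3
e*dim=5*3=15


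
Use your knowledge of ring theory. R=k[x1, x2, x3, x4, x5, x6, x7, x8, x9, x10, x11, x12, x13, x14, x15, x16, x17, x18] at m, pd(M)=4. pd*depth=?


pd+depth=18
depth=18-4=14
pd*depth=4*14=56


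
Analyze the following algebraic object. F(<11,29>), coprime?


gcd(11,29)=1 => F=ab-a-b=11*29-11-29=319-40=279


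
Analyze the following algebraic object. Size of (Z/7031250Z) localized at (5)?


5-primary part: 7031250=5^8*18
Size=5^8=390625


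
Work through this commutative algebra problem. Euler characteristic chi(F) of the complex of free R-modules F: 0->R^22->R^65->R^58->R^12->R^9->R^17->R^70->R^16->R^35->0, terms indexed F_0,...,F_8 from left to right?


chi = sum (-1)^i * rank:
(-1)^0*22=22
(-1)^1*65=-65
(-1)^2*58=58
(-1)^3*12=-12
(-1)^4*9=9
(-1)^5*17=-17
(-1)^6*70=70
(-1)^7*16=-16
(-1)^8*35=35
chi=84


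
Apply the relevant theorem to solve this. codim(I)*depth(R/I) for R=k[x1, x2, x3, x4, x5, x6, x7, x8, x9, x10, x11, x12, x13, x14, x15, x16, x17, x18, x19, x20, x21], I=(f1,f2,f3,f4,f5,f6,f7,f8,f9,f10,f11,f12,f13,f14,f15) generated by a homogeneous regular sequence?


codim=15, depth=dim(R/I)=21-15=6
Product=15*6=90


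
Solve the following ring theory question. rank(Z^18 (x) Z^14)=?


rank(M(x)N) = rank(M)*rank(N)
18*14 = 252


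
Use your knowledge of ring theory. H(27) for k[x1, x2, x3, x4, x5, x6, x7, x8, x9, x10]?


C(d+n-1,n-1)=C(36,9)=94143280


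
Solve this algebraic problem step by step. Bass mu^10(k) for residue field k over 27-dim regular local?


C(n,i)=C(27,10)=8436285


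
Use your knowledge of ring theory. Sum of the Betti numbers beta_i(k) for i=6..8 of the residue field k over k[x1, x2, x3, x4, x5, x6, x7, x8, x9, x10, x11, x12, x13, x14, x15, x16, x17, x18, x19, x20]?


Koszul resolution: beta_i(k)=C(n,i), n=20
C(20,6)=38760, C(20,7)=77520, C(20,8)=125970
Sum=242250


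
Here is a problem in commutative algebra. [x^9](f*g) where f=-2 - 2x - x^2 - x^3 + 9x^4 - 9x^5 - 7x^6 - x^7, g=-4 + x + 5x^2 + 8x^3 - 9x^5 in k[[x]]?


[x^9] = sum a_i*b_j, i+j=9
  9*-9=-81
  -7*8=-56
  -1*5=-5
Sum=-142


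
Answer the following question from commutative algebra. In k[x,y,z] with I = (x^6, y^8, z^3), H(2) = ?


Need i<6, j<8, k<3 with i+j+k=2.
For each i, j ranges over max(0,2-i-2)..min(7,2-i):
  i=0: j in [0,2] -> 3
  i=1: j in [0,1] -> 2
  i=2: j in [0,0] -> 1
H(2) = 3+2+1 = 6


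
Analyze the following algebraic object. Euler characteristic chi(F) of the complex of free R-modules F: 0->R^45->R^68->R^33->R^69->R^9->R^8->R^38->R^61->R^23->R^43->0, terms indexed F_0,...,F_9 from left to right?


chi = sum (-1)^i * rank:
(-1)^0*45=45
(-1)^1*68=-68
(-1)^2*33=33
(-1)^3*69=-69
(-1)^4*9=9
(-1)^5*8=-8
(-1)^6*38=38
(-1)^7*61=-61
(-1)^8*23=23
(-1)^9*43=-43
chi=-101


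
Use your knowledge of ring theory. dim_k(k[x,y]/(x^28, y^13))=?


Basis: x^i*y^j, i<28, j<13
28*13=364


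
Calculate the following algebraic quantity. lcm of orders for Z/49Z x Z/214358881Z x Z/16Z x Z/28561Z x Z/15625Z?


Exponent = lcm of the cyclic orders; pairwise coprime => product.
7^2*11^8*2^4*13^4*5^6=49*214358881*16*28561*15625=74998224002952250000


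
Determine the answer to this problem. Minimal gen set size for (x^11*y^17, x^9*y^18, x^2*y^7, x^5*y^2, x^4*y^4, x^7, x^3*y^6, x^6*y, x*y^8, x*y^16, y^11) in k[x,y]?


Remove redundant (divisible by others).
x^11*y^17 redundant.
x^9*y^18 redundant.
x*y^16 redundant.
Min: x^7, x^6*y, x^5*y^2, x^4*y^4, x^3*y^6, x^2*y^7, x*y^8, y^11
Count=8


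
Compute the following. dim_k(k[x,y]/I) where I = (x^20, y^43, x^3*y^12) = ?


k[x,y]/I, I = (x^20, y^43, x^3*y^12)
Rect: 20x43=860. Corner: (20-3)x(43-12)=527.
dim = 860-527 = 333


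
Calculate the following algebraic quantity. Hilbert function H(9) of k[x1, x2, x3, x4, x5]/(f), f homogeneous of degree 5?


C(13,4)-C(8,4)=715-70=645


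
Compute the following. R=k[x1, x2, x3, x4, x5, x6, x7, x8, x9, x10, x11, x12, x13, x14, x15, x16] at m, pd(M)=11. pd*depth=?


pd+depth=16
depth=16-11=5
pd*depth=11*5=55


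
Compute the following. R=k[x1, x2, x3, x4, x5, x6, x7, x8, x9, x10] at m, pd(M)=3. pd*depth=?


pd+depth=10
depth=10-3=7
pd*depth=3*7=21


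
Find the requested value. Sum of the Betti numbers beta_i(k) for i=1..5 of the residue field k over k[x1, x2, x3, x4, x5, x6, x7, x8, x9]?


Koszul resolution: beta_i(k)=C(n,i), n=9
C(9,1)=9, C(9,2)=36, C(9,3)=84, C(9,4)=126, C(9,5)=126
Sum=381


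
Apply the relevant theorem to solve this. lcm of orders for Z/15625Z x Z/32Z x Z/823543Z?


Exponent = lcm of the cyclic orders; pairwise coprime => product.
5^6*2^5*7^7=15625*32*823543=411771500000


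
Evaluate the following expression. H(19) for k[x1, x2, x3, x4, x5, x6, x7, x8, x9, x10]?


C(d+n-1,n-1)=C(28,9)=6906900


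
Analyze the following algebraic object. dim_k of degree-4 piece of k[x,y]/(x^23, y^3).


k[x,y], I = (x^23, y^3), d = 4
Need i < 23 and d-i < 3.
Range: 2 <= i <= 4.
H(4) = 3


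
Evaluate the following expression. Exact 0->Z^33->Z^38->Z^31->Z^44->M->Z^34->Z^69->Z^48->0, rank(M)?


Alt sum=0:
(-1)^0*33 + (-1)^1*38 + (-1)^2*31 + (-1)^3*44 + (-1)^4*? + (-1)^5*34 + (-1)^6*69 + (-1)^7*48=0
rank(M)=31


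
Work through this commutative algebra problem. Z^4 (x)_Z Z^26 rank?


rank(M(x)N) = rank(M)*rank(N)
4*26 = 104


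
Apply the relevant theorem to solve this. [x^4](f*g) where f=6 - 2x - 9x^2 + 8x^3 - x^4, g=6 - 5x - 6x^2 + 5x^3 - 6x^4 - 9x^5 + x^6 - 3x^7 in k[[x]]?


[x^4] = sum a_i*b_j, i+j=4
  6*-6=-36
  -2*5=-10
  -9*-6=54
  8*-5=-40
  -1*6=-6
Sum=-38


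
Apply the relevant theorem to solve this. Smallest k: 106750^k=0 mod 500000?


106750^k mod 500000:
k=1: 106750
k=2: 62500
k=3: 375000
k=4: 250000
k=5: 0
First zero at k = 5


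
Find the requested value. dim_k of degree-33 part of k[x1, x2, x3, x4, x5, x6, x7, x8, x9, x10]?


C(d+n-1,n-1)=C(42,9)=445891810


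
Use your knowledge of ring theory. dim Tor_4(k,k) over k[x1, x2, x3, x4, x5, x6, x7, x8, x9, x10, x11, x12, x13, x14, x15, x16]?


Koszul: C(n,i)=C(16,4)=1820


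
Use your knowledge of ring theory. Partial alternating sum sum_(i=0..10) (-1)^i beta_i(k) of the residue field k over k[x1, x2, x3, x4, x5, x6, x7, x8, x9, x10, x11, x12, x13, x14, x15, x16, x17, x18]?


Koszul resolution: beta_i(k)=C(n,i), n=18
sum_(i=0..p) (-1)^i C(n,i) = (-1)^p C(n-1,p)
(-1)^10*C(17,10) = (-1)^10*19448 = 19448


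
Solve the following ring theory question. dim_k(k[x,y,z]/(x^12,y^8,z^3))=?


Basis: x^iy^jz^k, i<12,j<8,k<3
12*8*3=288


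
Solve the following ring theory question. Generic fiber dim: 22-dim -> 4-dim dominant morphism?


dim(fiber)=dim(X)-dim(Y)=22-4=18


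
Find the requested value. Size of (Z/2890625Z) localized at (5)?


5-primary part: 2890625=5^7*37
Size=5^7=78125


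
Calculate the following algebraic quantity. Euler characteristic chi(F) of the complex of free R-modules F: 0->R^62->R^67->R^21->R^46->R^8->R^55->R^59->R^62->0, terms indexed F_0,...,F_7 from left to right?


chi = sum (-1)^i * rank:
(-1)^0*62=62
(-1)^1*67=-67
(-1)^2*21=21
(-1)^3*46=-46
(-1)^4*8=8
(-1)^5*55=-55
(-1)^6*59=59
(-1)^7*62=-62
chi=-80


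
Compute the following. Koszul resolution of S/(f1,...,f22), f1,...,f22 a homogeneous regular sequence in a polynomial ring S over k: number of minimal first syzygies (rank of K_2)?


Regular sequence => Koszul complex is the minimal free resolution.
Syz_1 minimally generated by Koszul relations f_i*e_j - f_j*e_i (i<j): mu(Syz_1) = beta_2 = C(m,2) = m(m-1)/2
m=22
22*21/2 = 231


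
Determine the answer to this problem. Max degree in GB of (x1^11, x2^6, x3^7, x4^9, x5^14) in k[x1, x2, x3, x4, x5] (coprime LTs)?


Pure powers, coprime LTs => already GB.
Degrees: 11, 6, 7, 9, 14
Max=14


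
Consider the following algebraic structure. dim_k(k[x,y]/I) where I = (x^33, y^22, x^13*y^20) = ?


k[x,y]/I, I = (x^33, y^22, x^13*y^20)
Rect: 33x22=726. Corner: (33-13)x(22-20)=40.
dim = 726-40 = 686


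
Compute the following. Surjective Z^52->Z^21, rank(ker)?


rank(ker) = 52-21 = 31


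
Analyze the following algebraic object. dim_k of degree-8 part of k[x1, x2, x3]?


C(d+n-1,n-1)=C(10,2)=45


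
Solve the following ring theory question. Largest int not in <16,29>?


gcd(16,29)=1 => F=ab-a-b=16*29-16-29=464-45=419


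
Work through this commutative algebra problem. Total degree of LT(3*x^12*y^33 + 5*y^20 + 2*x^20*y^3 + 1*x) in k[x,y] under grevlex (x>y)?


LT: 3*x^12*y^33
deg_x=12, deg_y=33
Total=12+33=45


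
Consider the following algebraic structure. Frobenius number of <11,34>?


gcd(11,34)=1 => F=ab-a-b=11*34-11-34=374-45=329


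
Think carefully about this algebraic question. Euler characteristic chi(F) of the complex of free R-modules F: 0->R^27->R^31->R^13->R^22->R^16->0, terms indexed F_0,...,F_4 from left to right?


chi = sum (-1)^i * rank:
(-1)^0*27=27
(-1)^1*31=-31
(-1)^2*13=13
(-1)^3*22=-22
(-1)^4*16=16
chi=3


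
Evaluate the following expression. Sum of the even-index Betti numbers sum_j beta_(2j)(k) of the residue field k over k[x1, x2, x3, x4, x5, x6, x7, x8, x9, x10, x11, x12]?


Koszul resolution: beta_i(k)=C(n,i), n=12
sum_even C(12,i) = 2^(n-1) = 2^11 = 2048


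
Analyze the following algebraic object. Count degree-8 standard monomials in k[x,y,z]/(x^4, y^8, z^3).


Need i<4, j<8, k<3 with i+j+k=8.
For each i, j ranges over max(0,8-i-2)..min(7,8-i):
  i=0: j in [6,7] -> 2
  i=1: j in [5,7] -> 3
  i=2: j in [4,6] -> 3
  i=3: j in [3,5] -> 3
H(8) = 2+3+3+3 = 11


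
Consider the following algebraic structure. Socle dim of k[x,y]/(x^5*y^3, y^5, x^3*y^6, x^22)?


Socle = ann(m) = span of standard monomials u with x*u, y*u in I (staircase corners).
Redundant generators: x^3*y^6
Minimal generators: x^22, x^5*y^3, y^5
Corners: x^4y^4, x^21y^2
Socle dim=2


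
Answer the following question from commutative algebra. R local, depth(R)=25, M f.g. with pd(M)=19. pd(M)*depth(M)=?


pd+depth=25
depth=25-19=6
pd*depth=19*6=114


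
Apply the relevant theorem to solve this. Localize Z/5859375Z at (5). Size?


5-primary part: 5859375=5^9*3
Size=5^9=1953125


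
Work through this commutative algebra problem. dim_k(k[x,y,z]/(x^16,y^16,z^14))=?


Basis: x^iy^jz^k, i<16,j<16,k<14
16*16*14=3584


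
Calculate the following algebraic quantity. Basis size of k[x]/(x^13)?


Basis: 1,x,...,x^12
dim=13


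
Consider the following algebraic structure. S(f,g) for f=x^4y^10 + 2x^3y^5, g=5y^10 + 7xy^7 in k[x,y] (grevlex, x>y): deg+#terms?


LT(f)=x^4y^10, LT(g)=5y^10
lcm(LM)=x^4y^10
S(f,g) (scaled by 5 to clear denominators) = 5*f - x^4*g = -7x^5y^7 + 10x^3y^5
2 terms, deg 12.
12+2=14


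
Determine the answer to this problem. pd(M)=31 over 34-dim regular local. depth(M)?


pd+depth=depth(R)=34
depth=34-31=3


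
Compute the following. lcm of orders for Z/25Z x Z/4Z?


Exponent = lcm of the cyclic orders; pairwise coprime => product.
5^2*2^2=25*4=100


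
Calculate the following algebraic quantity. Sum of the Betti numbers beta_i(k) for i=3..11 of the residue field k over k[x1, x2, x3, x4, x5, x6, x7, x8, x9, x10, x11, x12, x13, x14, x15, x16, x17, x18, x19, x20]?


Koszul resolution: beta_i(k)=C(n,i), n=20
C(20,3)=1140, C(20,4)=4845, C(20,5)=15504, C(20,6)=38760, C(20,7)=77520, C(20,8)=125970, C(20,9)=167960, C(20,10)=184756, C(20,11)=167960
Sum=784415


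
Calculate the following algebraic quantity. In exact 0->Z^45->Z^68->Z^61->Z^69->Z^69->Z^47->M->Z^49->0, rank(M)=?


Alt sum=0:
(-1)^0*45 + (-1)^1*68 + (-1)^2*61 + (-1)^3*69 + (-1)^4*69 + (-1)^5*47 + (-1)^6*? + (-1)^7*49=0
rank(M)=58


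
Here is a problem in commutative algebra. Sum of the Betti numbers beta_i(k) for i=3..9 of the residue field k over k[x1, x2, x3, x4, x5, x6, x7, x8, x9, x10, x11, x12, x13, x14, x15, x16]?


Koszul resolution: beta_i(k)=C(n,i), n=16
C(16,3)=560, C(16,4)=1820, C(16,5)=4368, C(16,6)=8008, C(16,7)=11440, C(16,8)=12870, C(16,9)=11440
Sum=50506


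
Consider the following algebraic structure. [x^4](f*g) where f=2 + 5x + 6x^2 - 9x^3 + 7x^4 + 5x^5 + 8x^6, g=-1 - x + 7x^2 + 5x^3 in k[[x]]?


[x^4] = sum a_i*b_j, i+j=4
  5*5=25
  6*7=42
  -9*-1=9
  7*-1=-7
Sum=69


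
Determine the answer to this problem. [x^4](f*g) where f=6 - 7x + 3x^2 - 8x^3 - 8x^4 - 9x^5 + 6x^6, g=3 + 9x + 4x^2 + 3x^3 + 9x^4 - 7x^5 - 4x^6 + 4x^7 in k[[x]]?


[x^4] = sum a_i*b_j, i+j=4
  6*9=54
  -7*3=-21
  3*4=12
  -8*9=-72
  -8*3=-24
Sum=-51


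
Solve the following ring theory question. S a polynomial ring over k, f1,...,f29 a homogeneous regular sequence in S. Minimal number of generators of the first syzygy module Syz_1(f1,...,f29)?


Regular sequence => Koszul complex is the minimal free resolution.
Syz_1 minimally generated by Koszul relations f_i*e_j - f_j*e_i (i<j): mu(Syz_1) = beta_2 = C(m,2) = m(m-1)/2
m=29
29*28/2 = 406


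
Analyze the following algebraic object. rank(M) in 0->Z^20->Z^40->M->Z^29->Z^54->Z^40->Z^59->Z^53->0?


Alt sum=0:
(-1)^0*20 + (-1)^1*40 + (-1)^2*? + (-1)^3*29 + (-1)^4*54 + (-1)^5*40 + (-1)^6*59 + (-1)^7*53=0
rank(M)=29


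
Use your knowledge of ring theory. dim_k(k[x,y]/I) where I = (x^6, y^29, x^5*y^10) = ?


k[x,y]/I, I = (x^6, y^29, x^5*y^10)
Rect: 6x29=174. Corner: (6-5)x(29-10)=19.
dim = 174-19 = 155


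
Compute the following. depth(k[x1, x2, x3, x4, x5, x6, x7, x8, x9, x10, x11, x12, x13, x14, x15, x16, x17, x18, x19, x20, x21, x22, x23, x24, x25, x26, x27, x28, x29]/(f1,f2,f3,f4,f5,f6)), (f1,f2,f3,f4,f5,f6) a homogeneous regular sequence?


depth(R)=29
depth(R/I)=29-6=23


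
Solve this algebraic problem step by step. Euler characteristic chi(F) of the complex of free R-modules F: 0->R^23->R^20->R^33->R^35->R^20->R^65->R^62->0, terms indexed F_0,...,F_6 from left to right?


chi = sum (-1)^i * rank:
(-1)^0*23=23
(-1)^1*20=-20
(-1)^2*33=33
(-1)^3*35=-35
(-1)^4*20=20
(-1)^5*65=-65
(-1)^6*62=62
chi=18


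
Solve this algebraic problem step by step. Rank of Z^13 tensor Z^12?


rank(M(x)N) = rank(M)*rank(N)
13*12 = 156


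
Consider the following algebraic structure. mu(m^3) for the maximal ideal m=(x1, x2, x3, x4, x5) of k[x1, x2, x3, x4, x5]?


Graded Nakayama: mu(m^d) = dim_k (m^d/m^(d+1)) = #degree-3 monomials in 5 vars
C(n+d-1,d)=C(7,3)=35


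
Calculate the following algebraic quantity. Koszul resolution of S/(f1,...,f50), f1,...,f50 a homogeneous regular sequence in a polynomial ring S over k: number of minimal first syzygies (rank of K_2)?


Regular sequence => Koszul complex is the minimal free resolution.
Syz_1 minimally generated by Koszul relations f_i*e_j - f_j*e_i (i<j): mu(Syz_1) = beta_2 = C(m,2) = m(m-1)/2
m=50
50*49/2 = 1225


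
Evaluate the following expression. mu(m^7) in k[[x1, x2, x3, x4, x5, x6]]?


C(n+d-1,d)=C(12,7)=792


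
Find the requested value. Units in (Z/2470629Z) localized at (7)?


Local ring = Z/823543Z.
phi(823543) = 7^6*(7-1) = 705894


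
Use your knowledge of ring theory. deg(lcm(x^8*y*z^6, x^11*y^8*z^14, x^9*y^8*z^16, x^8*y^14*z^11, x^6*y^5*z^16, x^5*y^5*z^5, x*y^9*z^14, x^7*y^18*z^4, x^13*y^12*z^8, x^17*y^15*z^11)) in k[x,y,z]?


lcm = componentwise max:
x: max(8,11,9,8,6,5,1,7,13,17)=17
y: max(1,8,8,14,5,5,9,18,12,15)=18
z: max(6,14,16,11,16,5,14,4,8,11)=16
Total=17+18+16=51


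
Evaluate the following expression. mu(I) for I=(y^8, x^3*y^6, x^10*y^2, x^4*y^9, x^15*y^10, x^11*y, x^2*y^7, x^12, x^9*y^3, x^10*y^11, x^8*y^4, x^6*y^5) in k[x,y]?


Remove redundant (divisible by others).
x^10*y^11 redundant.
x^4*y^9 redundant.
x^15*y^10 redundant.
Min: x^12, x^11*y, x^10*y^2, x^9*y^3, x^8*y^4, x^6*y^5, x^3*y^6, x^2*y^7, y^8
Count=9


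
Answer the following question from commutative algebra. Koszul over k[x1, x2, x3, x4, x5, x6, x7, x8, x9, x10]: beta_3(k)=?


C(n,i)=C(10,3)=120


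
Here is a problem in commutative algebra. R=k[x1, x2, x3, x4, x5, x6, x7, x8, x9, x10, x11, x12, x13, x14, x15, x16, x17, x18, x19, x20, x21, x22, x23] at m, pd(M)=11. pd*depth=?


pd+depth=23
depth=23-11=12
pd*depth=11*12=132


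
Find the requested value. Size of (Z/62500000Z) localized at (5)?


5-primary part: 62500000=5^9*32
Size=5^9=1953125


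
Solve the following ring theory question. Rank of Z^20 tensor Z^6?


rank(M(x)N) = rank(M)*rank(N)
20*6 = 120


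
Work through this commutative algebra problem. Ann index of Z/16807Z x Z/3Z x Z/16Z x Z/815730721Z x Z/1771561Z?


Exponent = lcm of the cyclic orders; pairwise coprime => product.
7^5*3^1*2^4*13^8*11^6=16807*3*16*815730721*1771561=1165827691765961240016


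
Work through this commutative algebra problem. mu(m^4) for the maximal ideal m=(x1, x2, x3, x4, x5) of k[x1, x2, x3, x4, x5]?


Graded Nakayama: mu(m^d) = dim_k (m^d/m^(d+1)) = #degree-4 monomials in 5 vars
C(n+d-1,d)=C(8,4)=70


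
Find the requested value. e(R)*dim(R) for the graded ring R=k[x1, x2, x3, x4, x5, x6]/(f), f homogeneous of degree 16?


e(R)=deg(f)=16, dim(R)=6-1=5
e*dim=16*5=80


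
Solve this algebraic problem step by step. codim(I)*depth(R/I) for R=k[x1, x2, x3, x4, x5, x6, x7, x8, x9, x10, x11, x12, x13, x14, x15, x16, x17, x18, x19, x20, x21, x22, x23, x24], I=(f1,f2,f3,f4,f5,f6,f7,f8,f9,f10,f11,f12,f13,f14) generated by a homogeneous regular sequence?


codim=14, depth=dim(R/I)=24-14=10
Product=14*10=140


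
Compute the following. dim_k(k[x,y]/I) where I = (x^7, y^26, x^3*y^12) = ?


k[x,y]/I, I = (x^7, y^26, x^3*y^12)
Rect: 7x26=182. Corner: (7-3)x(26-12)=56.
dim = 182-56 = 126


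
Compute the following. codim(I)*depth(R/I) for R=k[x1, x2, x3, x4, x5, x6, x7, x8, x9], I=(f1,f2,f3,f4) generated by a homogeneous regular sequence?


codim=4, depth=dim(R/I)=9-4=5
Product=4*5=20


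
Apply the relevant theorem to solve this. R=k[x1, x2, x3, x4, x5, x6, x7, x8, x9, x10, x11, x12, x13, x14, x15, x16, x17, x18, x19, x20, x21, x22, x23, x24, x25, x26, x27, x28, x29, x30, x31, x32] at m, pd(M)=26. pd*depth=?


pd+depth=32
depth=32-26=6
pd*depth=26*6=156


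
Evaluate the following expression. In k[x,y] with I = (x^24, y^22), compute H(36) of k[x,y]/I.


k[x,y], I = (x^24, y^22), d = 36
Need i < 24 and d-i < 22.
Range: 15 <= i <= 23.
H(36) = 9


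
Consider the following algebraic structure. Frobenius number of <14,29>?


gcd(14,29)=1 => F=ab-a-b=14*29-14-29=406-43=363


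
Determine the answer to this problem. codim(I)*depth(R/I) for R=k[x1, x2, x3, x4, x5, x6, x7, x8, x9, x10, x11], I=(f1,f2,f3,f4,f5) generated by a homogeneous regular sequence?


codim=5, depth=dim(R/I)=11-5=6
Product=5*6=30


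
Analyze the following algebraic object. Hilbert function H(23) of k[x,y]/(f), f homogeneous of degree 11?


H(t)=d for t>=d-1.
d=11, t=23
H(23)=11


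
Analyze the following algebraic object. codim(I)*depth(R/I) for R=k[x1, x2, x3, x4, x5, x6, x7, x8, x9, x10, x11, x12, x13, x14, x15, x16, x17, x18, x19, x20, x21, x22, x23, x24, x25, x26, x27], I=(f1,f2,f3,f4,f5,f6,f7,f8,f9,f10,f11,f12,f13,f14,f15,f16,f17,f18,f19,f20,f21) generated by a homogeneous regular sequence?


codim=21, depth=dim(R/I)=27-21=6
Product=21*6=126


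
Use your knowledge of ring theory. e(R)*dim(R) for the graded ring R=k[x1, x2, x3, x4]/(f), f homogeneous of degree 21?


e(R)=deg(f)=21, dim(R)=4-1=3
e*dim=21*3=63


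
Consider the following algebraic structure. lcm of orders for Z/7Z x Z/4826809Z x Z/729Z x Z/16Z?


Exponent = lcm of the cyclic orders; pairwise coprime => product.
7^1*13^6*3^6*2^4=7*4826809*729*16=394099301232


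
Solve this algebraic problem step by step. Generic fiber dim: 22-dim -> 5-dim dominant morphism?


dim(fiber)=dim(X)-dim(Y)=22-5=17


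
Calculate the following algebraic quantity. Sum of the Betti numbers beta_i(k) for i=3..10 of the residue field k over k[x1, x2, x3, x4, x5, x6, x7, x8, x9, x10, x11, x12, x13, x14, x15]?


Koszul resolution: beta_i(k)=C(n,i), n=15
C(15,3)=455, C(15,4)=1365, C(15,5)=3003, C(15,6)=5005, C(15,7)=6435, C(15,8)=6435, C(15,9)=5005, C(15,10)=3003
Sum=30706


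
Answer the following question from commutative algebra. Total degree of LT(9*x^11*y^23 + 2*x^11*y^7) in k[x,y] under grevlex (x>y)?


LT: 9*x^11*y^23
deg_x=11, deg_y=23
Total=11+23=34


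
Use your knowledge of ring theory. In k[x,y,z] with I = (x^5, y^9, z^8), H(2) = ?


Need i<5, j<9, k<8 with i+j+k=2.
For each i, j ranges over max(0,2-i-7)..min(8,2-i):
  i=0: j in [0,2] -> 3
  i=1: j in [0,1] -> 2
  i=2: j in [0,0] -> 1
H(2) = 3+2+1 = 6


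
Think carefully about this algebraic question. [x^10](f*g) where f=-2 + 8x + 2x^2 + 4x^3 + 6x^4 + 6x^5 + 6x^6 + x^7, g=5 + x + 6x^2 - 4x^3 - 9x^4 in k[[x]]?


[x^10] = sum a_i*b_j, i+j=10
  6*-9=-54
  1*-4=-4
Sum=-58


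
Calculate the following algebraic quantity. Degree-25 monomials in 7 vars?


C(d+n-1,n-1)=C(31,6)=736281


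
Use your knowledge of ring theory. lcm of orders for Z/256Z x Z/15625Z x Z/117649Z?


Exponent = lcm of the cyclic orders; pairwise coprime => product.
2^8*5^6*7^6=256*15625*117649=470596000000


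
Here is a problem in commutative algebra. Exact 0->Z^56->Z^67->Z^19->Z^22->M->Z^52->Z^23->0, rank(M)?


Alt sum=0:
(-1)^0*56 + (-1)^1*67 + (-1)^2*19 + (-1)^3*22 + (-1)^4*? + (-1)^5*52 + (-1)^6*23=0
rank(M)=43


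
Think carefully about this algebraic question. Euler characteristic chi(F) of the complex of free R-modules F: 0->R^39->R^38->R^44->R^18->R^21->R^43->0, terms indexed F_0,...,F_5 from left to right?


chi = sum (-1)^i * rank:
(-1)^0*39=39
(-1)^1*38=-38
(-1)^2*44=44
(-1)^3*18=-18
(-1)^4*21=21
(-1)^5*43=-43
chi=5


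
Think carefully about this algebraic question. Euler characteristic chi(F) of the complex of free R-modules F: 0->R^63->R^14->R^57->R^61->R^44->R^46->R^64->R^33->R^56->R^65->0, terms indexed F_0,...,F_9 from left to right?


chi = sum (-1)^i * rank:
(-1)^0*63=63
(-1)^1*14=-14
(-1)^2*57=57
(-1)^3*61=-61
(-1)^4*44=44
(-1)^5*46=-46
(-1)^6*64=64
(-1)^7*33=-33
(-1)^8*56=56
(-1)^9*65=-65
chi=65


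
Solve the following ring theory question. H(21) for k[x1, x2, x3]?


C(d+n-1,n-1)=C(23,2)=253


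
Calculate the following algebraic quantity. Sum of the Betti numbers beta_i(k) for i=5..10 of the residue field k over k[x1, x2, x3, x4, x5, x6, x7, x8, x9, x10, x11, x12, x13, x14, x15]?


Koszul resolution: beta_i(k)=C(n,i), n=15
C(15,5)=3003, C(15,6)=5005, C(15,7)=6435, C(15,8)=6435, C(15,9)=5005, C(15,10)=3003
Sum=28886


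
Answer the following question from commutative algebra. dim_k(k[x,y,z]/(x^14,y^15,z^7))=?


Basis: x^iy^jz^k, i<14,j<15,k<7
14*15*7=1470


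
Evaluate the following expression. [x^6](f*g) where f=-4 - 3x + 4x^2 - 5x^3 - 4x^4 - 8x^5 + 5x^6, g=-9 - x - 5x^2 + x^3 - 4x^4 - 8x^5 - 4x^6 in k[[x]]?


[x^6] = sum a_i*b_j, i+j=6
  -4*-4=16
  -3*-8=24
  4*-4=-16
  -5*1=-5
  -4*-5=20
  -8*-1=8
  5*-9=-45
Sum=2


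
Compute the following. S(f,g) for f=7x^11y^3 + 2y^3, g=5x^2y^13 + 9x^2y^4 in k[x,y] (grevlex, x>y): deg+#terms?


LT(f)=7x^11y^3, LT(g)=5x^2y^13
lcm(LM)=x^11y^13
S(f,g) (scaled by 35 to clear denominators) = 5y^10*f - 7x^9*g = -63x^11y^4 + 10y^13
2 terms, deg 15.
15+2=17


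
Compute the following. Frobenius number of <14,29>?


gcd(14,29)=1 => F=ab-a-b=14*29-14-29=406-43=363


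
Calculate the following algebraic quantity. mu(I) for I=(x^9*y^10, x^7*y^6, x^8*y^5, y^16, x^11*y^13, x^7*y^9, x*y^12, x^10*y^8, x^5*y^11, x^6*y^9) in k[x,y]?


Remove redundant (divisible by others).
x^10*y^8 redundant.
x^7*y^9 redundant.
x^9*y^10 redundant.
x^11*y^13 redundant.
Min: x^8*y^5, x^7*y^6, x^6*y^9, x^5*y^11, x*y^12, y^16
Count=6


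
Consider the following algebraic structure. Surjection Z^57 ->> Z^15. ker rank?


rank(ker) = 57-15 = 42


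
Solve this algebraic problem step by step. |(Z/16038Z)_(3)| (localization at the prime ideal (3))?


3-primary part: 16038=3^6*22
Size=3^6=729
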